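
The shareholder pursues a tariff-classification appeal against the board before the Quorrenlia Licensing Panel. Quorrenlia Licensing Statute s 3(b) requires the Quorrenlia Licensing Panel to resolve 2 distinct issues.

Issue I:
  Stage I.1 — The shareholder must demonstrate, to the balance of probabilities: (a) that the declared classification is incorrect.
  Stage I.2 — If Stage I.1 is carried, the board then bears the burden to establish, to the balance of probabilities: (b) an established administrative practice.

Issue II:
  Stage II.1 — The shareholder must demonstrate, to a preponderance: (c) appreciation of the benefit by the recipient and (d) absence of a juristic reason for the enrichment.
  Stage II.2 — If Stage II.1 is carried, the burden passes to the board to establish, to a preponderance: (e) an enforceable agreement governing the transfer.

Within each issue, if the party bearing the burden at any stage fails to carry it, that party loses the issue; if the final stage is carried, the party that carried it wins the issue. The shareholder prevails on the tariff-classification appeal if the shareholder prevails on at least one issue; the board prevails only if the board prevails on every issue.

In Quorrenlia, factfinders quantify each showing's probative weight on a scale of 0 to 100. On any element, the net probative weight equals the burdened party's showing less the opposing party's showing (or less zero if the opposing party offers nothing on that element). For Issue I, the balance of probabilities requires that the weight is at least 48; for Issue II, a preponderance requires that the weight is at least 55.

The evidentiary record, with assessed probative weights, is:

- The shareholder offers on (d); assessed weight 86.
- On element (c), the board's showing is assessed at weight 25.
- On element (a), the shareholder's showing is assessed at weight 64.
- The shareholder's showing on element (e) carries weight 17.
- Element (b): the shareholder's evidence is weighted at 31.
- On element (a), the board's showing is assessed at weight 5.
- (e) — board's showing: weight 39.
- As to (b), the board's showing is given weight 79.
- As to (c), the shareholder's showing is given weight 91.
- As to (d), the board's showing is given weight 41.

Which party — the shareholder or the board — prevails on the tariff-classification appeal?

board

— Issue I —
At Stage I.1 the shareholder must meet the balance of probabilities (weight is at least 48): on (a) the weight is 64 less the opposing 5 gives net 59, ≥ 48, so (a) meets the standard.
  Stage I.1 carried; the burden shifts to the board.
At Stage I.2 the board must meet the balance of probabilities (weight is at least 48): on (b) the weight is 79 less the opposing 31 gives net 48, ≥ 48, so (b) meets the standard.
  Stage I.2 carried; the final stage is satisfied.
Every stage carried; the board prevails on this issue.
— Issue II —
Stage II.1 (shareholder, a preponderance, weight is at least 55): (c) net 91−25=66 ≥ 55 — meets; (d) net 86−41=45 < 55 — fails.
  Not every element is met, so the shareholder fails to carry Stage II.1.
The board prevails on this issue.
Per-issue: Issue I → board; Issue II → board. The shareholder must prevail on at least one issue; overall, the board prevails.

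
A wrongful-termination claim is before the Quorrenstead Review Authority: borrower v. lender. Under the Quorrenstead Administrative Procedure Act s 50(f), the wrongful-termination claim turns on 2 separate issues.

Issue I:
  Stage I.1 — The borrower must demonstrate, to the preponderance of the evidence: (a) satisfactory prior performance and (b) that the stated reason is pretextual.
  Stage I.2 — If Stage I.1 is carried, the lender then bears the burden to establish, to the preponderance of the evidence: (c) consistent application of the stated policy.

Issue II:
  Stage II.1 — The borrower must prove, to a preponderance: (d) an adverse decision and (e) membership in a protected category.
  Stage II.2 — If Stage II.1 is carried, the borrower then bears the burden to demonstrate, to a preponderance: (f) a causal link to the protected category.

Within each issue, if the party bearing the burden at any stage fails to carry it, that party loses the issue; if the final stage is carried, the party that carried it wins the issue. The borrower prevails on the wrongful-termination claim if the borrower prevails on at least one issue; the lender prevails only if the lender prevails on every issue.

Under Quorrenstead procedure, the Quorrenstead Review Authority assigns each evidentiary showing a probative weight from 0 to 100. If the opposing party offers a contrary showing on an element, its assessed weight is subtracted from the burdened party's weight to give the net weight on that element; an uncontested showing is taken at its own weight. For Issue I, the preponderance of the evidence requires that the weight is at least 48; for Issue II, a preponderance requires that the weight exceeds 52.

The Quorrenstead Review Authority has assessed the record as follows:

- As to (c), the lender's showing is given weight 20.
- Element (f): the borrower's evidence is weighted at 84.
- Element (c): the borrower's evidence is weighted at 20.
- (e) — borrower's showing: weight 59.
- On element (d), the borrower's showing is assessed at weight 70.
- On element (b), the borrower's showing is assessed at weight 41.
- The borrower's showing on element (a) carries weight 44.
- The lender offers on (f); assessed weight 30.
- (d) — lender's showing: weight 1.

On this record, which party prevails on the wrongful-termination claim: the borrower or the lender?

— Issue I —
At Stage I.1 the borrower must meet the preponderance of the evidence (weight is at least 48): on (a) the weight is 44, which does not reach 48, so (a) does not meet the standard; on (b) the weight is 41, which does not reach 48, so (b) does not meet the standard.
  The borrower does not carry Stage I.1.
So the lender prevails on this issue.
— Issue II —
Stage II.1 (borrower, a preponderance, weight exceeds 52): (d) net 70−1=69 > 52 — meets; (e) 59 > 52 — meets.
  All elements met. The borrower retains the burden for Stage II.2.
Stage II.2 (borrower, a preponderance, weight exceeds 52): (f) net 84−30=54 > 52 — meets.
  All elements met at the final stage.
Every stage carried; the borrower prevails on this issue.
Per-issue: Issue I → lender; Issue II → borrower. The borrower must prevail on at least one issue; overall, the borrower prevails.

borrower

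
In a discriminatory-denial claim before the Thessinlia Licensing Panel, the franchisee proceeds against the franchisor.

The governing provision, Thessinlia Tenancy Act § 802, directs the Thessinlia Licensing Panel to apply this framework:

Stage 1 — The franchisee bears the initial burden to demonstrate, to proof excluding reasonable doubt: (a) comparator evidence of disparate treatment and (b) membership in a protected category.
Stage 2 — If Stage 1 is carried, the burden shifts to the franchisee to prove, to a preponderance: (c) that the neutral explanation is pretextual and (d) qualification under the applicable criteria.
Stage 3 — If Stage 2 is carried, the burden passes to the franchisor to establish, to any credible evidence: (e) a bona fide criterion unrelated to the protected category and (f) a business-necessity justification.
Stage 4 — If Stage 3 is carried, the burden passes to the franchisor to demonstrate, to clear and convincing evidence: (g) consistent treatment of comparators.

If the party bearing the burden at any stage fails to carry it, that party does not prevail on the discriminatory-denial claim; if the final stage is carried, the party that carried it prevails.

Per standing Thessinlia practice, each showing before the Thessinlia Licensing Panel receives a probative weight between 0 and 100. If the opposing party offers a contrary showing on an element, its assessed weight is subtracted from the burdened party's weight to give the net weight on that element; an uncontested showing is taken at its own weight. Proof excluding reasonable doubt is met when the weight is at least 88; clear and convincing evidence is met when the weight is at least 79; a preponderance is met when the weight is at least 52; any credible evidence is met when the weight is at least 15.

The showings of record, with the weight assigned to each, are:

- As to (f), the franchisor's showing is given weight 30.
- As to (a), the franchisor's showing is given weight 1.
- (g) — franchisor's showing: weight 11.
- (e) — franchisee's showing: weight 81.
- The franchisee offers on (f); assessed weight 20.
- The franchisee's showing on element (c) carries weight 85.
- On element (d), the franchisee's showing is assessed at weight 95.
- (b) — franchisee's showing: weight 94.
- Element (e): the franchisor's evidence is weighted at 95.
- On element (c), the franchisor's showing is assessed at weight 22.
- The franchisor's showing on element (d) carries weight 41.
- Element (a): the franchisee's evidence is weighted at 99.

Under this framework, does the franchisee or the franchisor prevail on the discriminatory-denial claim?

Stage 1 (franchisee, proof excluding reasonable doubt, weight is at least 88): (a) net 99−1=98 ≥ 88 — meets; (b) 94 ≥ 88 — meets.
  All elements met. The franchisee retains the burden for Stage 2.
Stage 2 (franchisee, a preponderance, weight is at least 52): (c) net 85−22=63 ≥ 52 — meets; (d) net 95−41=54 ≥ 52 — meets.
  The franchisee carries Stage 2; the franchisor now bears the burden.
Stage 3 (franchisor, any credible evidence, weight is at least 15): (e) net 95−81=14 < 15 — fails; (f) net 30−20=10 < 15 — fails.
  Not every element is met, so the franchisor fails to carry Stage 3.
The franchisee prevails.

franchisee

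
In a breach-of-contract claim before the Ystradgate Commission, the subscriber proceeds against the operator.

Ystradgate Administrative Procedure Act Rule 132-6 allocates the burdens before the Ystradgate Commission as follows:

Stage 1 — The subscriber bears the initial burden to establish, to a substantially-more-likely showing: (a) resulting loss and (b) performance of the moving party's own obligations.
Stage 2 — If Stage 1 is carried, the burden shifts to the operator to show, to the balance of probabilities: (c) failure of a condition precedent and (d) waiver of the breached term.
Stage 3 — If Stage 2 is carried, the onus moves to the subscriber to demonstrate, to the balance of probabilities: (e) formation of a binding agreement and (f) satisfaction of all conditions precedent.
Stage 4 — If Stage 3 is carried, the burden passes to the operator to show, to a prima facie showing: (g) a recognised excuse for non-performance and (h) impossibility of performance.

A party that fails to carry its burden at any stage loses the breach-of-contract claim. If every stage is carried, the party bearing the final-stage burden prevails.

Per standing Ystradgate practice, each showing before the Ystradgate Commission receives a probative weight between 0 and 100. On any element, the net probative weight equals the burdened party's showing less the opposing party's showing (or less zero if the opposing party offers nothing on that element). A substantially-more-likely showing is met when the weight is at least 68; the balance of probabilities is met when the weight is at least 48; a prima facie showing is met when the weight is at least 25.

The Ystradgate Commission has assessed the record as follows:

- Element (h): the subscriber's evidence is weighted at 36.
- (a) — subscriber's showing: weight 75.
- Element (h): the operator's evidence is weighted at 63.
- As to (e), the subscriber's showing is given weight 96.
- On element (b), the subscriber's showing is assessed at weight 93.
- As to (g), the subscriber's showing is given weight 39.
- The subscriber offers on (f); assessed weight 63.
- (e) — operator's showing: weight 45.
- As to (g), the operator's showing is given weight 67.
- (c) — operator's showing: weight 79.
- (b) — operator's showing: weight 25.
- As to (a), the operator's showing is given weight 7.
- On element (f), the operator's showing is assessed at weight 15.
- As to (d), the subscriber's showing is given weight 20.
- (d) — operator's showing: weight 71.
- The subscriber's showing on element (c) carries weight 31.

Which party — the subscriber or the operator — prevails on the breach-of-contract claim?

operator

At Stage 1 the subscriber must meet a substantially-more-likely showing (weight is at least 68): on (a) the weight is 75 less the opposing 7 gives net 68, ≥ 68, so (a) meets the standard; on (b) the weight is 93 less the opposing 25 gives net 68, which does reach 68, so (b) meets the standard.
  All elements met. The burden passes to the operator.
At Stage 2 the operator must meet the balance of probabilities (weight is at least 48): on (c) the weight is 79 less the opposing 31 gives net 48, which does reach 48, so (c) meets the standard; on (d) the weight is 71 less the opposing 20 gives net 51, ≥ 48, so (d) meets the standard.
  Stage 2 is satisfied; the onus moves to the subscriber.
At Stage 3 the subscriber must meet the balance of probabilities (weight is at least 48): on (e) the weight is 96 less the opposing 45 gives net 51, which does reach 48, so (e) meets the standard; on (f) the weight is 63 less the opposing 15 gives net 48, which does reach 48, so (f) meets the standard.
  The subscriber carries Stage 3; the operator now bears the burden.
At Stage 4 the operator must meet a prima facie showing (weight is at least 25): on (g) the weight is 67 less the opposing 39 gives net 28, ≥ 25, so (g) meets the standard; on (h) the weight is 63 less the opposing 36 gives net 27, which does reach 25, so (h) meets the standard.
  All elements met at the final stage.
Every stage carried; the operator prevails.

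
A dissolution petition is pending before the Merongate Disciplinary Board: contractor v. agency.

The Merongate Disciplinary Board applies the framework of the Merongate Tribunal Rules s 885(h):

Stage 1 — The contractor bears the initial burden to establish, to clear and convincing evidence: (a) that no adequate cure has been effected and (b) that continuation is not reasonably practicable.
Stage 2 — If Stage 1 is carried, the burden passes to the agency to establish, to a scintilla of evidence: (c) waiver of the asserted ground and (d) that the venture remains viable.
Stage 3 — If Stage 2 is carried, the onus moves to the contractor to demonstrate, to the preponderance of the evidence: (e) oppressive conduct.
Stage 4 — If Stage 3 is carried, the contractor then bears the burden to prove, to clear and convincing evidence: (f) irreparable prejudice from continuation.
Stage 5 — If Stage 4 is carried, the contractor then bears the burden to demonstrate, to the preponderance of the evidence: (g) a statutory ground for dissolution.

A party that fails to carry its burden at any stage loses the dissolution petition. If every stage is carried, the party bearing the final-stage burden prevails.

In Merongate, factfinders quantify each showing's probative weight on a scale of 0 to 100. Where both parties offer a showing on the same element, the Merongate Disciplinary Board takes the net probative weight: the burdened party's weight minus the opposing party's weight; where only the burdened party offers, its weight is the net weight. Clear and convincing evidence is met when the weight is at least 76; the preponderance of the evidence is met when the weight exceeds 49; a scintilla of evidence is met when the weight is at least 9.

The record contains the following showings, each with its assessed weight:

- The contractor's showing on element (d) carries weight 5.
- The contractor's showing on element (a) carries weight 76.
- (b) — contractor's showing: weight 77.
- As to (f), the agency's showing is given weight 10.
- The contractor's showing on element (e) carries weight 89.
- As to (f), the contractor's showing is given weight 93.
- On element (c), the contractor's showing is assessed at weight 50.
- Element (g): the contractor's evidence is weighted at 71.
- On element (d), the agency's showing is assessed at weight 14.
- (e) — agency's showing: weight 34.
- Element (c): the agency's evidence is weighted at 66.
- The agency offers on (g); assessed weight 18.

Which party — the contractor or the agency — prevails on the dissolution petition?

Stage 1 (contractor, clear and convincing evidence, weight is at least 76): (a) 76 ≥ 76 — meets; (b) 77 ≥ 76 — meets.
  Stage 1 is satisfied; the onus moves to the agency.
Stage 2 (agency, a scintilla of evidence, weight is at least 9): (c) net 66−50=16 ≥ 9 — meets; (d) net 14−5=9 ≥ 9 — meets.
  The agency carries Stage 2; the contractor now bears the burden.
Stage 3 (contractor, the preponderance of the evidence, weight exceeds 49): (e) net 89−34=55 > 49 — meets.
  All elements met. The contractor retains the burden for Stage 4.
Stage 4 (contractor, clear and convincing evidence, weight is at least 76): (f) net 93−10=83 ≥ 76 — meets.
  Stage 4 is satisfied; the contractor continues to bear the burden.
Stage 5 (contractor, the preponderance of the evidence, weight exceeds 49): (g) net 71−18=53 > 49 — meets.
  All elements met at the final stage.
All stages carried — the contractor prevails.

contractor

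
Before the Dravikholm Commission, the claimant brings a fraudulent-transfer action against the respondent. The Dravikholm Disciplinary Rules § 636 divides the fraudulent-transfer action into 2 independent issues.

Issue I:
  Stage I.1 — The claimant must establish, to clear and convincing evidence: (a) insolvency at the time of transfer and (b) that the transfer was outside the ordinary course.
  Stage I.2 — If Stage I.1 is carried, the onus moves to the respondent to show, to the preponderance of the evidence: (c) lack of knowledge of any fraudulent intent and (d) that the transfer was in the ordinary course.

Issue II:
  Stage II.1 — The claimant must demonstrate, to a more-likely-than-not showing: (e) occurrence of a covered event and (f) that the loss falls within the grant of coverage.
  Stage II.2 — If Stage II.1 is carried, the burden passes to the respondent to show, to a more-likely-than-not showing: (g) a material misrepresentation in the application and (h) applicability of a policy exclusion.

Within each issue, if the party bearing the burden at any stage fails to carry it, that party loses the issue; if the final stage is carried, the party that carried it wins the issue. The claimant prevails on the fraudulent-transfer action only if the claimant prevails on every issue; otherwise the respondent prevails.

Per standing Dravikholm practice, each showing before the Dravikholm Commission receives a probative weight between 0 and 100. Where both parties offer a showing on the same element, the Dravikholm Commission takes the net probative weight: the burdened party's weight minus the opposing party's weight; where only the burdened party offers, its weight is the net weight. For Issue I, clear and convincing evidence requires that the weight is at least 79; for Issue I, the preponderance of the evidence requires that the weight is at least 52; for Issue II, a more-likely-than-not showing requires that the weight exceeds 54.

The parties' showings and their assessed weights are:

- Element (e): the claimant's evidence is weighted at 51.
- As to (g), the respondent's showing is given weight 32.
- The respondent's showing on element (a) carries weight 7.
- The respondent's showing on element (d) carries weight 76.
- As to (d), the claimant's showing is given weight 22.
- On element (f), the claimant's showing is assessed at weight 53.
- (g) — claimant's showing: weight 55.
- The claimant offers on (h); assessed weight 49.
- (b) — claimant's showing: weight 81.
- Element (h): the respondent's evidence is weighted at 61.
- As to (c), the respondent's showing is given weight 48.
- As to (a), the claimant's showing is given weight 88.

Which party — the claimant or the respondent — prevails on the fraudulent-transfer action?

respondent

— Issue I —
Stage I.1 — burden on claimant; standard: clear and convincing evidence (weight is at least 79).
    (a): 88 − 7 = 81 ≥ 79 [met]
    (b): 81 ≥ 79 [met]
  Stage I.1 is satisfied; the onus moves to the respondent.
Stage I.2 — burden on respondent; standard: the preponderance of the evidence (weight is at least 52).
    (c): 48 < 52 [not met]
    (d): 76 − 22 = 54 ≥ 52 [met]
  Stage I.2 not carried; the respondent fails its burden.
The claimant prevails on this issue.
— Issue II —
Stage II.1 (claimant, a more-likely-than-not showing, weight exceeds 54): (e) 51 ≤ 54 — fails; (f) 53 ≤ 54 — fails.
  Stage II.1 not carried; the claimant fails its burden.
The respondent prevails on this issue.
Per-issue: Issue I → claimant; Issue II → respondent. The claimant must prevail on every issue; overall, the respondent prevails.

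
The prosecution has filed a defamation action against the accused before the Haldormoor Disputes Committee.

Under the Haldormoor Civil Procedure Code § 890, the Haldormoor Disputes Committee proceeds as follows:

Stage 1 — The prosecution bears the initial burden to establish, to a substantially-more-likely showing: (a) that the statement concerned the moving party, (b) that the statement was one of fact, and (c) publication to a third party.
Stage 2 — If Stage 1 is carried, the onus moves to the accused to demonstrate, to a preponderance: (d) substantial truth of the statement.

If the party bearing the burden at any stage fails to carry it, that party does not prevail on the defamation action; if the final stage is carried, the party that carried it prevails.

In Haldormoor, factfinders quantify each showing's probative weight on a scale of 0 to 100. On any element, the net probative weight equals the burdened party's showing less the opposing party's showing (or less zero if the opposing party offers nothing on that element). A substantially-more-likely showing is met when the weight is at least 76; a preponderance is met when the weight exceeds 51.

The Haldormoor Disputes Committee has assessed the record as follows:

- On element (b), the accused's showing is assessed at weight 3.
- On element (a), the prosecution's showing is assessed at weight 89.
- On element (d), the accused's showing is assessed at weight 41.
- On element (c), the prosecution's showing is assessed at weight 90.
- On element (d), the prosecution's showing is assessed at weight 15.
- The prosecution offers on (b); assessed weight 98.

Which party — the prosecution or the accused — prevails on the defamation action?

Stage 1 — burden on prosecution; standard: a substantially-more-likely showing (weight is at least 76).
    (a): 89 ≥ 76 [met]
    (b): 98 − 3 = 95 ≥ 76 [met]
    (c): 90 ≥ 76 [met]
  Stage 1 carried; the burden shifts to the accused.
Stage 2 — burden on accused; standard: a preponderance (weight exceeds 51).
    (d): 41 − 15 = 26 ≤ 51 [not met]
  Not every element is met, so the accused fails to carry Stage 2.
The analysis ends at Stage 2; the prosecution prevails.

prosecution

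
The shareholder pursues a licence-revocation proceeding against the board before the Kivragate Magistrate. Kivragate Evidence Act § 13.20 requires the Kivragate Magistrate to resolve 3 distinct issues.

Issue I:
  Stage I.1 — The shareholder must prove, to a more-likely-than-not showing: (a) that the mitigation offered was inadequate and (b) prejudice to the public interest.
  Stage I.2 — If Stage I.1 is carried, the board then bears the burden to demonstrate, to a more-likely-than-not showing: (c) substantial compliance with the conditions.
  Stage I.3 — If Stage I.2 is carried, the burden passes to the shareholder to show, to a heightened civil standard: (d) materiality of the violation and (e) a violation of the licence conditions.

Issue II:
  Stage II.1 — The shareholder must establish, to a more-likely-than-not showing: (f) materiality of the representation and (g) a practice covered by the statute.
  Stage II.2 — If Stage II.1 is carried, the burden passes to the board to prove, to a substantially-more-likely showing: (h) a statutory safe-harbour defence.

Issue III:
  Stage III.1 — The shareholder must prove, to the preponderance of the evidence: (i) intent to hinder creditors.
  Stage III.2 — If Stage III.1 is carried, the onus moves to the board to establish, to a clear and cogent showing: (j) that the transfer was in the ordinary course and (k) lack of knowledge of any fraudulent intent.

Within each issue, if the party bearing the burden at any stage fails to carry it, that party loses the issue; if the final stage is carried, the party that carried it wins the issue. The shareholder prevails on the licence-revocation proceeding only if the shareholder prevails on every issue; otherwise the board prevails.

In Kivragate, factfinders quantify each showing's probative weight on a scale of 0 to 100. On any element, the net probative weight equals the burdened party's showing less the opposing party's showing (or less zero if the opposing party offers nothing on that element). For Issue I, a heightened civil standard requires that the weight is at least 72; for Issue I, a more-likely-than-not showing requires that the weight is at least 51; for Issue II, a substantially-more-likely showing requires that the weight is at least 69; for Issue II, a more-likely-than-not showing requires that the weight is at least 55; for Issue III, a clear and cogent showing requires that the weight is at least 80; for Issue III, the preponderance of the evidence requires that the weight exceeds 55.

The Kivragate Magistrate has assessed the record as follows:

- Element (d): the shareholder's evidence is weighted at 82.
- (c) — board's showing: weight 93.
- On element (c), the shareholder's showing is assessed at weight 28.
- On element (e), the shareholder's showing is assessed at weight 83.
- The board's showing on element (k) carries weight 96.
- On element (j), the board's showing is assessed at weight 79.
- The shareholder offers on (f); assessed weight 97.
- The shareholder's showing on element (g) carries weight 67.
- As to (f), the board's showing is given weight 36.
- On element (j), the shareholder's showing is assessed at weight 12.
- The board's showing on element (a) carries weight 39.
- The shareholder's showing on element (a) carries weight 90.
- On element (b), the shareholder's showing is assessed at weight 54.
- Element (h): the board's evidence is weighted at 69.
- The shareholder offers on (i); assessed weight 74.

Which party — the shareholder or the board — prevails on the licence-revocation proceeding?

— Issue I —
At Stage I.1 the shareholder must meet a more-likely-than-not showing (weight is at least 51): on (a) the weight is 90 less the opposing 39 gives net 51, which does reach 51, so (a) meets the standard; on (b) the weight is 54, which does reach 51, so (b) meets the standard.
  Stage I.1 is satisfied; the onus moves to the board.
At Stage I.2 the board must meet a more-likely-than-not showing (weight is at least 51): on (c) the weight is 93 less the opposing 28 gives net 65, ≥ 51, so (c) meets the standard.
  Stage I.2 carried; the burden shifts to the shareholder.
At Stage I.3 the shareholder must meet a heightened civil standard (weight is at least 72): on (d) the weight is 82, which does reach 72, so (d) meets the standard; on (e) the weight is 83, ≥ 72, so (e) meets the standard.
  All elements met at the final stage.
With every stage satisfied, the shareholder prevails on this issue.
— Issue II —
Stage II.1 — burden on shareholder; standard: a more-likely-than-not showing (weight is at least 55).
    (f): 97 − 36 = 61 ≥ 55 [met]
    (g): 67 ≥ 55 [met]
  All elements met. The burden passes to the board.
Stage II.2 — burden on board; standard: a substantially-more-likely showing (weight is at least 69).
    (h): 69 ≥ 69 [met]
  All elements met at the final stage.
Every stage carried; the board prevails on this issue.
— Issue III —
At Stage III.1 the shareholder must meet the preponderance of the evidence (weight exceeds 55): on (i) the weight is 74, which does exceed 55, so (i) meets the standard.
  The shareholder carries Stage III.1; the board now bears the burden.
At Stage III.2 the board must meet a clear and cogent showing (weight is at least 80): on (j) the weight is 79 less the opposing 12 gives net 67, which does not reach 80, so (j) does not meet the standard; on (k) the weight is 96, ≥ 80, so (k) meets the standard.
  Not every element is met, so the board fails to carry Stage III.2.
The analysis ends at Stage III.2; the shareholder prevails on this issue.
Per-issue: Issue I → shareholder; Issue II → board; Issue III → shareholder. The shareholder must prevail on every issue; overall, the board prevails.

board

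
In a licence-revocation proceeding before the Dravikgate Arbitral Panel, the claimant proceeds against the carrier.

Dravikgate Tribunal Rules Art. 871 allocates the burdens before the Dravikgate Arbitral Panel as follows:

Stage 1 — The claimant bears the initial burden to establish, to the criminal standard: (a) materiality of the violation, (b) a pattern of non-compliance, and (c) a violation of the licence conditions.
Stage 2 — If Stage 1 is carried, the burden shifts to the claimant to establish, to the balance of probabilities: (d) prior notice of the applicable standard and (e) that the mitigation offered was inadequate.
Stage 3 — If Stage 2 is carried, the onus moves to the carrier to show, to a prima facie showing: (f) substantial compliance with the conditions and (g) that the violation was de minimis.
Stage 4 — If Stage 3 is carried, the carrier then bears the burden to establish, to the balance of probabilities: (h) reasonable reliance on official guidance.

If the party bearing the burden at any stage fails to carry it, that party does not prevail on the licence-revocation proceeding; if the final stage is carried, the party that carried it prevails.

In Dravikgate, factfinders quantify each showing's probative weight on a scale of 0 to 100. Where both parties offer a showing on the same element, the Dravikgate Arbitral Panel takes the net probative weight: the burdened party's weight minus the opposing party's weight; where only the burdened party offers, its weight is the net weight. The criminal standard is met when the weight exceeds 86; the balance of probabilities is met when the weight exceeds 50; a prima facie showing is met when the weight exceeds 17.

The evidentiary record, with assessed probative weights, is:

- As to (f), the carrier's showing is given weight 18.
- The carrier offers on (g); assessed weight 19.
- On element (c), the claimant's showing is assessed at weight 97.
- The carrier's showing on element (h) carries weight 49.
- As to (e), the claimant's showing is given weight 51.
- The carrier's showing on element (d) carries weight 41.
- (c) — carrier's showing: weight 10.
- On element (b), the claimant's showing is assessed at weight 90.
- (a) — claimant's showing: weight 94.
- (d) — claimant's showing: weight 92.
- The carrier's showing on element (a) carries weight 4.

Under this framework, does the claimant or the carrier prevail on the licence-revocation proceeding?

Stage 1 — burden on claimant; standard: the criminal standard (weight exceeds 86).
    (a): 94 − 4 = 90 > 86 [met]
    (b): 90 > 86 [met]
    (c): 97 − 10 = 87 > 86 [met]
  Stage 1 carried; the burden remains with the claimant.
Stage 2 — burden on claimant; standard: the balance of probabilities (weight exceeds 50).
    (d): 92 − 41 = 51 > 50 [met]
    (e): 51 > 50 [met]
  The claimant carries Stage 2; the carrier now bears the burden.
Stage 3 — burden on carrier; standard: a prima facie showing (weight exceeds 17).
    (f): 18 > 17 [met]
    (g): 19 > 17 [met]
  Stage 3 is satisfied; the carrier continues to bear the burden.
Stage 4 — burden on carrier; standard: the balance of probabilities (weight exceeds 50).
    (h): 49 ≤ 50 [not met]
  The carrier does not carry Stage 4.
So the claimant prevails.

claimant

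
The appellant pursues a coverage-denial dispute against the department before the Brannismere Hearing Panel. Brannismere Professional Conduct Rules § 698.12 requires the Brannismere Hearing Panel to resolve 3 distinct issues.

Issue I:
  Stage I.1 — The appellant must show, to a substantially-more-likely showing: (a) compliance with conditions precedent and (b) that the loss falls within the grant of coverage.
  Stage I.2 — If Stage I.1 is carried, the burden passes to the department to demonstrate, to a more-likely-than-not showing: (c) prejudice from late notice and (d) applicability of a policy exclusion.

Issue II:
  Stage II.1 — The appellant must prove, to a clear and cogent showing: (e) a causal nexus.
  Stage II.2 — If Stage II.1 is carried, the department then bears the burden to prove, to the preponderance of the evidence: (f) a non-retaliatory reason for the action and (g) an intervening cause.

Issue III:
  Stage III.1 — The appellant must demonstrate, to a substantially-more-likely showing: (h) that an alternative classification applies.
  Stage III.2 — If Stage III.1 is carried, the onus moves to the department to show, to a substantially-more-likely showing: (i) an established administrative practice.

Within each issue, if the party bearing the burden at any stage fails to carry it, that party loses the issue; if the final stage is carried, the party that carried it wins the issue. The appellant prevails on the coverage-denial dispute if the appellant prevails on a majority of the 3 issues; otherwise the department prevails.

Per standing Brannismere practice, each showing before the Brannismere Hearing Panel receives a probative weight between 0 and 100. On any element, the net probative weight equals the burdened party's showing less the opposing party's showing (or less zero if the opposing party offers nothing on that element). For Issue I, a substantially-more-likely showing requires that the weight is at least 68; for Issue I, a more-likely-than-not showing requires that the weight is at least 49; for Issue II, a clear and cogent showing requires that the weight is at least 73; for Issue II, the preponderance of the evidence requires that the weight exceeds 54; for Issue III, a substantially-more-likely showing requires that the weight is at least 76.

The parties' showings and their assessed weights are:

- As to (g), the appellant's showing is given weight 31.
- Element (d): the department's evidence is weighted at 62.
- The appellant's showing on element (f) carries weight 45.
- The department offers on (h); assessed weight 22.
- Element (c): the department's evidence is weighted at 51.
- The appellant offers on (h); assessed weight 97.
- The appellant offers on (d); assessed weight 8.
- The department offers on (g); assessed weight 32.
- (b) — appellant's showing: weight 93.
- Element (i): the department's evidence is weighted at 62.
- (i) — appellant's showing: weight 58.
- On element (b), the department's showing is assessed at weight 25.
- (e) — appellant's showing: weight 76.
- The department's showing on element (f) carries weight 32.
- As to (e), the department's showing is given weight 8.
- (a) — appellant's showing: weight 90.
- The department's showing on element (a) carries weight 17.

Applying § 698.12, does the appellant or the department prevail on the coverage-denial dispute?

department

— Issue I —
At Stage I.1 the appellant must meet a substantially-more-likely showing (weight is at least 68): on (a) the weight is 90 less the opposing 17 gives net 73, ≥ 68, so (a) meets the standard; on (b) the weight is 93 less the opposing 25 gives net 68, which does reach 68, so (b) meets the standard.
  All elements met. The burden passes to the department.
At Stage I.2 the department must meet a more-likely-than-not showing (weight is at least 49): on (c) the weight is 51, which does reach 49, so (c) meets the standard; on (d) the weight is 62 less the opposing 8 gives net 54, ≥ 49, so (d) meets the standard.
  All elements met at the final stage.
All stages carried — the department prevails on this issue.
— Issue II —
Stage II.1 (appellant, a clear and cogent showing, weight is at least 73): (e) net 76−8=68 < 73 — fails.
  The appellant does not carry Stage II.1.
The analysis ends at Stage II.1; the department prevails on this issue.
— Issue III —
Stage III.1 (appellant, a substantially-more-likely showing, weight is at least 76): (h) net 97−22=75 < 76 — fails.
  The appellant does not carry Stage III.1.
The analysis ends at Stage III.1; the department prevails on this issue.
Per-issue: Issue I → department; Issue II → department; Issue III → department. The appellant must prevail on a majority of issues; overall, the department prevails.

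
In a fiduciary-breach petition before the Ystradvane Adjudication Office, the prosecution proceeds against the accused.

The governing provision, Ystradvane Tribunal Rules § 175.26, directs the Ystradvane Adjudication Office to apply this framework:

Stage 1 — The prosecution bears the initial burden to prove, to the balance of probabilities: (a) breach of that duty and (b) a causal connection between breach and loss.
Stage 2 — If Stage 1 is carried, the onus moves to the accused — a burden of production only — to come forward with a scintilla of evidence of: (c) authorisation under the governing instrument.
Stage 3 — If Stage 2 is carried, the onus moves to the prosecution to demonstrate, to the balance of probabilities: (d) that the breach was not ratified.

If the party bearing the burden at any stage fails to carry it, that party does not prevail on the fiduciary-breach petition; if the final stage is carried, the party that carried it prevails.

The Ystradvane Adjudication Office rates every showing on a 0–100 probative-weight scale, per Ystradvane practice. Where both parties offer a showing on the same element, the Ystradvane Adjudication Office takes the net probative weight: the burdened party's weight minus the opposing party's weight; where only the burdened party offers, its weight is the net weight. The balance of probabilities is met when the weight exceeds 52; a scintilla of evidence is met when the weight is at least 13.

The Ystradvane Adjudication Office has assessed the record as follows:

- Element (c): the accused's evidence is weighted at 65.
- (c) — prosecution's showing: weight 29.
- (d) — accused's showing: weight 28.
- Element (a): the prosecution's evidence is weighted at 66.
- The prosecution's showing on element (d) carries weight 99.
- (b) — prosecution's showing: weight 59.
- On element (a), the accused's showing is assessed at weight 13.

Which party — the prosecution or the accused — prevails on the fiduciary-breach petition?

Stage 1 — burden on prosecution; standard: the balance of probabilities (weight exceeds 52).
    (a): 66 − 13 = 53 > 52 [met]
    (b): 59 > 52 [met]
  Stage 1 is satisfied; the onus moves to the accused.
Stage 2 — burden on accused; standard: a scintilla of evidence (weight is at least 13).
    (c): 65 − 29 = 36 ≥ 13 [met]
  All elements met. The burden passes to the prosecution.
Stage 3 — burden on prosecution; standard: the balance of probabilities (weight exceeds 52).
    (d): 99 − 28 = 71 > 52 [met]
  The prosecution carries the last stage.
Every stage carried; the prosecution prevails.

prosecution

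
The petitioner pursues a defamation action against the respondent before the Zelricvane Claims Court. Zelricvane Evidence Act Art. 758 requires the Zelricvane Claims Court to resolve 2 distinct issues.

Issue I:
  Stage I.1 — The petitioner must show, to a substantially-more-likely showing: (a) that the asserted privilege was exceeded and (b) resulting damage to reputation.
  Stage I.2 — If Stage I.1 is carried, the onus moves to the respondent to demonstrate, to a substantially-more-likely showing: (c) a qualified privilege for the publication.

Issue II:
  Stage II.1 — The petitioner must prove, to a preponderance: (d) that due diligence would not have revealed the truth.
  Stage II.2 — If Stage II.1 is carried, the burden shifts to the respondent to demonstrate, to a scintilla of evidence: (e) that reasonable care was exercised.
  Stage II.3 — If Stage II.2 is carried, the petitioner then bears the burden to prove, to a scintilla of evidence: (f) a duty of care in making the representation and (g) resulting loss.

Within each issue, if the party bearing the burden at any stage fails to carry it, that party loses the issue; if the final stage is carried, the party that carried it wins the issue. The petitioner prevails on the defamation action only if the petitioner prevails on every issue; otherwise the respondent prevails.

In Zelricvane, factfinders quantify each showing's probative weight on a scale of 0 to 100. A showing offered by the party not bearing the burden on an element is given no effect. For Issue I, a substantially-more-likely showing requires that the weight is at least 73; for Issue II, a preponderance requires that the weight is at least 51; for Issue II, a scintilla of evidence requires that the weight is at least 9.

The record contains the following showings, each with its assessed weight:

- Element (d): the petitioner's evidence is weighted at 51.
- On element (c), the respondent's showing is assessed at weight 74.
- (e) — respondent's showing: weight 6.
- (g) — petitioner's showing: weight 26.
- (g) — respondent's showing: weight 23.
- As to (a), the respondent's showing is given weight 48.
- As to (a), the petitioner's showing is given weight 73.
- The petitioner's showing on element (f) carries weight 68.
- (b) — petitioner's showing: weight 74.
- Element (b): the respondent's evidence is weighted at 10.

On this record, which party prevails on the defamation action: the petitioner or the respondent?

respondent

— Issue I —
At Stage I.1 the petitioner must meet a substantially-more-likely showing (weight is at least 73): on (a) the weight is 73 (the respondent's 48 is given no effect), ≥ 73, so (a) meets the standard; on (b) the weight is 74 (the respondent's 10 is given no effect), which does reach 73, so (b) meets the standard.
  All elements met. The burden passes to the respondent.
At Stage I.2 the respondent must meet a substantially-more-likely showing (weight is at least 73): on (c) the weight is 74, which does reach 73, so (c) meets the standard.
  All elements met at the final stage.
Every stage carried; the respondent prevails on this issue.
— Issue II —
Stage II.1 — burden on petitioner; standard: a preponderance (weight is at least 51).
    (d): 51 ≥ 51 [met]
  Stage II.1 is satisfied; the onus moves to the respondent.
Stage II.2 — burden on respondent; standard: a scintilla of evidence (weight is at least 9).
    (e): 6 < 9 [not met]
  Not every element is met, so the respondent fails to carry Stage II.2.
So the petitioner prevails on this issue.
Per-issue: Issue I → respondent; Issue II → petitioner. The petitioner must prevail on every issue; overall, the respondent prevails.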